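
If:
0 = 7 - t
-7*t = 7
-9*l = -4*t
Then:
No Solution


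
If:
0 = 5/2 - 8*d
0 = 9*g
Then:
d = 5/16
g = 0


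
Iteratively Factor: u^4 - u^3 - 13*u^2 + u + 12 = (u - 1)*(u^3 - 13*u - 12) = (u - 1)*(u + 1)*(u^2 - u - 12) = (u - 1)*(u + 1)*(u + 3)*(u - 4)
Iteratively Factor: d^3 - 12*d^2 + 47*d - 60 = (d - 4)*(d^2 - 8*d + 15) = (d - 5)*(d - 4)*(d - 3)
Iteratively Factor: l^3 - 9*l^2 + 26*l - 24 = (l - 3)*(l^2 - 6*l + 8) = (l - 3)*(l - 2)*(l - 4)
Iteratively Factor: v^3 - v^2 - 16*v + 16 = (v - 1)*(v^2 - 16) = (v - 1)*(v + 4)*(v - 4)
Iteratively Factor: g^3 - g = (g)*(g^2 - 1) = g*(g - 1)*(g + 1)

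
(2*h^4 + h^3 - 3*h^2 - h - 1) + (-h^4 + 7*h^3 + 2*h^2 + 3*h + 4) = h^4 + 8*h^3 - h^2 + 2*h + 3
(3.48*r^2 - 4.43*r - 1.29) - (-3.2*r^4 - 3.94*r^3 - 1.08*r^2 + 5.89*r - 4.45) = 3.2*r^4 + 3.94*r^3 + 4.56*r^2 - 10.32*r + 3.16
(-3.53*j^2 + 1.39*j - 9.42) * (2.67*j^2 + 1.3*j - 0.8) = -9.4251*j^4 - 0.8777*j^3 - 20.5204*j^2 - 13.358*j + 7.536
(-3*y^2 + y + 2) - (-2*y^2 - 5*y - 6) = -y^2 + 6*y + 8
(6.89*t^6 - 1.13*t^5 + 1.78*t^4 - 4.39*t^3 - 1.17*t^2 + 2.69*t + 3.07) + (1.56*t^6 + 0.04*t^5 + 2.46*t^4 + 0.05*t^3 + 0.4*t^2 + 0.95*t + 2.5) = 8.45*t^6 - 1.09*t^5 + 4.24*t^4 - 4.34*t^3 - 0.77*t^2 + 3.64*t + 5.57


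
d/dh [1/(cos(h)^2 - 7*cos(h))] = (2*cos(h) - 7)*sin(h)/((cos(h) - 7)^2*cos(h)^2)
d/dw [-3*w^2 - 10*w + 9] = -6*w - 10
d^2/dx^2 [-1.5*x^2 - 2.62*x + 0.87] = -3.00000000000000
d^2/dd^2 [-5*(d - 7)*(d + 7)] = -10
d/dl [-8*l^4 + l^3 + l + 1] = -32*l^3 + 3*l^2 + 1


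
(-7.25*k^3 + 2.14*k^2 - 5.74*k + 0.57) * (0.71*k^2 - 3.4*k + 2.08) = -5.1475*k^5 + 26.1694*k^4 - 26.4314*k^3 + 24.3719*k^2 - 13.8772*k + 1.1856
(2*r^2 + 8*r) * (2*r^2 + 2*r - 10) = 4*r^4 + 20*r^3 - 4*r^2 - 80*r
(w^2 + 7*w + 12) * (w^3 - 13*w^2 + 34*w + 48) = w^5 - 6*w^4 - 45*w^3 + 130*w^2 + 744*w + 576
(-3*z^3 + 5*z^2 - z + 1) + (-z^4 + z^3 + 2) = -z^4 - 2*z^3 + 5*z^2 - z + 3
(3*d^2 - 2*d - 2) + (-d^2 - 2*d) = 2*d^2 - 4*d - 2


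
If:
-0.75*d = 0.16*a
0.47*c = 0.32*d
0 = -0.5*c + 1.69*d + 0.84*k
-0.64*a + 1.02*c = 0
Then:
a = 0.00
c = 0.00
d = 0.00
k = 0.00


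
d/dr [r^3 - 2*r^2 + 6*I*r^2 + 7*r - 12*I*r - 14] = 3*r^2 + r*(-4 + 12*I) + 7 - 12*I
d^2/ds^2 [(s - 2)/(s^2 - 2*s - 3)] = 2*((4 - 3*s)*(-s^2 + 2*s + 3) - 4*(s - 2)*(s - 1)^2)/(-s^2 + 2*s + 3)^3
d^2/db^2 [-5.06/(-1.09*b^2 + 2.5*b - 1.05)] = (-12.023572*b^2 + 27.577*b + 5.06*(2.18*b - 2.5)*(4.36*b - 5.0) - 11.58234)/(1.09*b^2 - 2.5*b + 1.05)^3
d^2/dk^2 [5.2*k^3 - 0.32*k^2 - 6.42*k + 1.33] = 31.2*k - 0.64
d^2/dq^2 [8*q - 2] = 0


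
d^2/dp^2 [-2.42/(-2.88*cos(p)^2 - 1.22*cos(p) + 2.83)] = (-80.289792*(1 - cos(p)^2)^2 - 25.508736*cos(p)^3 - 122.642696*cos(p)^2 + 42.66218*cos(p) + 126.941584)/(2.88*cos(p)^2 + 1.22*cos(p) - 2.83)^3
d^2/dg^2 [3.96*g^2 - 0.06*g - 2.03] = 7.92000000000000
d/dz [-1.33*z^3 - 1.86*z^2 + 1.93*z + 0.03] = -3.99*z^2 - 3.72*z + 1.93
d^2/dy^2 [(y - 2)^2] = 2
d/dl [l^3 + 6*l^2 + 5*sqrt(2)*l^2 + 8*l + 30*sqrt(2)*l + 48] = 3*l^2 + 12*l + 10*sqrt(2)*l + 8 + 30*sqrt(2)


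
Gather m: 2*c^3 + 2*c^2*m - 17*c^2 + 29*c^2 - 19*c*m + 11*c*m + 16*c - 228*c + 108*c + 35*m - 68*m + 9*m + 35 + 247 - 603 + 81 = 2*c^3 + 12*c^2 - 104*c + m*(2*c^2 - 8*c - 24) - 240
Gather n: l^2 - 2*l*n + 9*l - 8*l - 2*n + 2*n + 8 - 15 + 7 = l^2 - 2*l*n + l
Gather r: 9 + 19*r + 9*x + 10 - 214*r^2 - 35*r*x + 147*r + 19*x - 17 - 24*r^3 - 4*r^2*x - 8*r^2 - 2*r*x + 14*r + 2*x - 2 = -24*r^3 + r^2*(-4*x - 222) + r*(180 - 37*x) + 30*x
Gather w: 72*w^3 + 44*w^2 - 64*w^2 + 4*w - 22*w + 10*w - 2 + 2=72*w^3 - 20*w^2 - 8*w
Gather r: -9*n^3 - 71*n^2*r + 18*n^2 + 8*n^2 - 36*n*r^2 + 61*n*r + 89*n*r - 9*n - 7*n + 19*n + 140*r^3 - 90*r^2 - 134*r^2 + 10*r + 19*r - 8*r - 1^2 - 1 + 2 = -9*n^3 + 26*n^2 + 3*n + 140*r^3 + r^2*(-36*n - 224) + r*(-71*n^2 + 150*n + 21)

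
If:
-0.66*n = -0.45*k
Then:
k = 1.46666666666667*n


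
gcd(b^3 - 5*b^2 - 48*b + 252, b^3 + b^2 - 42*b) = b^2 + b - 42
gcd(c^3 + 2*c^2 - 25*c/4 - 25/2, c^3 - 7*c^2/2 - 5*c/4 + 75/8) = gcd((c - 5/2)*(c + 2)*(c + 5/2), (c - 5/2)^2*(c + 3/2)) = c - 5/2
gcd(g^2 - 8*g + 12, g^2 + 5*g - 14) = g - 2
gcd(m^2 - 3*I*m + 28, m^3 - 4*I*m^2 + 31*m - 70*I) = m - 7*I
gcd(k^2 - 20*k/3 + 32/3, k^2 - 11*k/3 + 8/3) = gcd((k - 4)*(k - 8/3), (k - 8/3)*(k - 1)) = k - 8/3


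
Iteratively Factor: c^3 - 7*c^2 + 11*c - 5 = (c - 1)*(c^2 - 6*c + 5) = (c - 1)^2*(c - 5)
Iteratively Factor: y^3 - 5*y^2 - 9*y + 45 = (y - 3)*(y^2 - 2*y - 15) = (y - 5)*(y - 3)*(y + 3)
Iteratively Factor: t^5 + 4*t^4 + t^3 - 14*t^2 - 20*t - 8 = (t + 2)*(t^4 + 2*t^3 - 3*t^2 - 8*t - 4) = (t + 1)*(t + 2)*(t^3 + t^2 - 4*t - 4) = (t + 1)^2*(t + 2)*(t^2 - 4) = (t - 2)*(t + 1)^2*(t + 2)*(t + 2)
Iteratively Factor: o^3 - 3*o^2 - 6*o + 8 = (o - 4)*(o^2 + o - 2) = (o - 4)*(o + 2)*(o - 1)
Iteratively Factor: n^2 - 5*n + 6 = (n - 3)*(n - 2)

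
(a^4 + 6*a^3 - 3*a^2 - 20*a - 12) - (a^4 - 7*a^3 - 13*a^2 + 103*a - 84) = 13*a^3 + 10*a^2 - 123*a + 72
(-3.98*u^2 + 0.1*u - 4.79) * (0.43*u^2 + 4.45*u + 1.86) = -1.7114*u^4 - 17.668*u^3 - 9.0175*u^2 - 21.1295*u - 8.9094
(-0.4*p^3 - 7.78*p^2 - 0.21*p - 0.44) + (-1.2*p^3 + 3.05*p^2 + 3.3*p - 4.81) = -1.6*p^3 - 4.73*p^2 + 3.09*p - 5.25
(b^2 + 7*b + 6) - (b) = b^2 + 6*b + 6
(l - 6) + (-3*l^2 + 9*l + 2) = -3*l^2 + 10*l - 4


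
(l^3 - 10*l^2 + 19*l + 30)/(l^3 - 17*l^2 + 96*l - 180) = (l + 1)/(l - 6)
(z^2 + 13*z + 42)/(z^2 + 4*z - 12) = (z + 7)/(z - 2)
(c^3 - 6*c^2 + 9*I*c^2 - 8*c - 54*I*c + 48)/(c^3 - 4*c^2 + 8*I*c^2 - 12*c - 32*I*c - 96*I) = (c + I)/(c + 2)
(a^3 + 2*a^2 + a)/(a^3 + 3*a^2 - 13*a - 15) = a*(a + 1)/(a^2 + 2*a - 15)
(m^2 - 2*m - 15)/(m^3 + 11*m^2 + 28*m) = (m^2 - 2*m - 15)/(m*(m^2 + 11*m + 28))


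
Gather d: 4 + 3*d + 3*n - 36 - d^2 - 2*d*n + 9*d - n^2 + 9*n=-d^2 + d*(12 - 2*n) - n^2 + 12*n - 32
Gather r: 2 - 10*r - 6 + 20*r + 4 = 10*r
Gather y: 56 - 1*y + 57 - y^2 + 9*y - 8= -y^2 + 8*y + 105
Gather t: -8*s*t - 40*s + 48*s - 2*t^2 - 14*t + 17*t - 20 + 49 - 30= 8*s - 2*t^2 + t*(3 - 8*s) - 1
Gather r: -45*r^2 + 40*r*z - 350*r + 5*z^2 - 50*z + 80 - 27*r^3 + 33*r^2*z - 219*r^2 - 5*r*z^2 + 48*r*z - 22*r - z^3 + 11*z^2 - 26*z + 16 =-27*r^3 + r^2*(33*z - 264) + r*(-5*z^2 + 88*z - 372) - z^3 + 16*z^2 - 76*z + 96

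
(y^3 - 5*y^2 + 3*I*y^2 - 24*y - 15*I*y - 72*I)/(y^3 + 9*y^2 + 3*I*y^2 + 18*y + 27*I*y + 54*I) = (y - 8)/(y + 6)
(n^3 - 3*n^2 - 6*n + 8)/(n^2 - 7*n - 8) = (-n^3 + 3*n^2 + 6*n - 8)/(-n^2 + 7*n + 8)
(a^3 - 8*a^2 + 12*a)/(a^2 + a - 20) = a*(a^2 - 8*a + 12)/(a^2 + a - 20)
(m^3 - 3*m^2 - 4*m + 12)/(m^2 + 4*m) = (m^3 - 3*m^2 - 4*m + 12)/(m*(m + 4))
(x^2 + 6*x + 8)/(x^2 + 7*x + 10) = (x + 4)/(x + 5)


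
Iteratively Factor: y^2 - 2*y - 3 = (y - 3)*(y + 1)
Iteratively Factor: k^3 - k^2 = (k)*(k^2 - k) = k*(k - 1)*(k)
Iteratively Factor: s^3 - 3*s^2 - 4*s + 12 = (s - 3)*(s^2 - 4) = (s - 3)*(s - 2)*(s + 2)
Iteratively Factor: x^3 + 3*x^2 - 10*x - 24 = (x + 2)*(x^2 + x - 12) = (x - 3)*(x + 2)*(x + 4)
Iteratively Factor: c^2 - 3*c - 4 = (c - 4)*(c + 1)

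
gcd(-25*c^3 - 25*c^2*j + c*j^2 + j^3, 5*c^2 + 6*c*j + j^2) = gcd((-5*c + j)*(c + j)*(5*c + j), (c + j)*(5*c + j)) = 5*c^2 + 6*c*j + j^2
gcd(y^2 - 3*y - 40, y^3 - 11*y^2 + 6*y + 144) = y - 8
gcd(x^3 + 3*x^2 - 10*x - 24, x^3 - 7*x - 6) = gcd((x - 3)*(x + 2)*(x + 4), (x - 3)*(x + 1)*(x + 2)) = x^2 - x - 6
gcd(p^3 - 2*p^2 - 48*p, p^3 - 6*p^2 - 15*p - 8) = p - 8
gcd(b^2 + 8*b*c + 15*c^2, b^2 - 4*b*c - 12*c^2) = 1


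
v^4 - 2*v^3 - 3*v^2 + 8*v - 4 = (v - 2)*(v - 1)^2*(v + 2)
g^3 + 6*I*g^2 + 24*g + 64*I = (g - 4*I)*(g + 2*I)*(g + 8*I)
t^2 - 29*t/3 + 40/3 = (t - 8)*(t - 5/3)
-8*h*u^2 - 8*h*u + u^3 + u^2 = u*(-8*h + u)*(u + 1)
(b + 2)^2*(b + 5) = b^3 + 9*b^2 + 24*b + 20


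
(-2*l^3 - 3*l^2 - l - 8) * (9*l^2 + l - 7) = -18*l^5 - 29*l^4 + 2*l^3 - 52*l^2 - l + 56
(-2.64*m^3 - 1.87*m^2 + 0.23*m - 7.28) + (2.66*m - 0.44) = -2.64*m^3 - 1.87*m^2 + 2.89*m - 7.72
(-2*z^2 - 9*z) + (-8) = -2*z^2 - 9*z - 8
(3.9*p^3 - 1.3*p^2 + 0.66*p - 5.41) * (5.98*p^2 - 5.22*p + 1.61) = 23.322*p^5 - 28.132*p^4 + 17.0118*p^3 - 37.89*p^2 + 29.3028*p - 8.7101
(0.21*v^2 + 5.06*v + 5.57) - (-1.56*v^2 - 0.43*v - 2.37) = 1.77*v^2 + 5.49*v + 7.94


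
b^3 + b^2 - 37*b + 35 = (b - 5)*(b - 1)*(b + 7)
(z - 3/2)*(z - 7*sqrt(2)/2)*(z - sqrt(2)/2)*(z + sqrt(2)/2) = z^4 - 7*sqrt(2)*z^3/2 - 3*z^3/2 - z^2/2 + 21*sqrt(2)*z^2/4 + 3*z/4 + 7*sqrt(2)*z/4 - 21*sqrt(2)/8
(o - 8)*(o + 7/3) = o^2 - 17*o/3 - 56/3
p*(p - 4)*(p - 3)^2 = p^4 - 10*p^3 + 33*p^2 - 36*p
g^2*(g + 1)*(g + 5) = g^4 + 6*g^3 + 5*g^2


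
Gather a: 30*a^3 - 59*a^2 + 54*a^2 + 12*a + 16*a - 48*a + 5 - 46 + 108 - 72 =30*a^3 - 5*a^2 - 20*a - 5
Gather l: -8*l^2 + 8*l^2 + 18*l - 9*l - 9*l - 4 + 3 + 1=0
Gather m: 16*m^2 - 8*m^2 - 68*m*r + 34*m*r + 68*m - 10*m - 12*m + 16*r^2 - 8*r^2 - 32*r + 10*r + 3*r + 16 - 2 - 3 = 8*m^2 + m*(46 - 34*r) + 8*r^2 - 19*r + 11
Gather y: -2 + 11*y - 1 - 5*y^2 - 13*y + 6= -5*y^2 - 2*y + 3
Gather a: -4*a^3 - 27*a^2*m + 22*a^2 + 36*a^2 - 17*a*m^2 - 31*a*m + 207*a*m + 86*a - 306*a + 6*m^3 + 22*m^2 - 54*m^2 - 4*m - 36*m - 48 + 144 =-4*a^3 + a^2*(58 - 27*m) + a*(-17*m^2 + 176*m - 220) + 6*m^3 - 32*m^2 - 40*m + 96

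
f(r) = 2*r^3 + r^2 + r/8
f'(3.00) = 60.12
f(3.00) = 63.38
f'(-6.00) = 204.12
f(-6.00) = -396.75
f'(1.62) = 19.11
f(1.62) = 11.33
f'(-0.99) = 4.03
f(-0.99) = -1.08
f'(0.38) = 1.75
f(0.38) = 0.30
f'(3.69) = 89.20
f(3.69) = 114.56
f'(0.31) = 1.32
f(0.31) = 0.19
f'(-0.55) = 0.84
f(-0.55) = -0.10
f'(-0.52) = 0.71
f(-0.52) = -0.08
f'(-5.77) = 188.34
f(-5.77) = -351.63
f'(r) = 6*r^2 + 2*r + 1/8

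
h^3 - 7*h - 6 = (h - 3)*(h + 1)*(h + 2)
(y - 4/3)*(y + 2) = y^2 + 2*y/3 - 8/3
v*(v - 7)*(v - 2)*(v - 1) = v^4 - 10*v^3 + 23*v^2 - 14*v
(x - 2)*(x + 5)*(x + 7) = x^3 + 10*x^2 + 11*x - 70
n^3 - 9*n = n*(n - 3)*(n + 3)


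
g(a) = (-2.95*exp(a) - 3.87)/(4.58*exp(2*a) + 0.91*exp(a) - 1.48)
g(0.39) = -0.83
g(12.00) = 0.00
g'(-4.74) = 0.03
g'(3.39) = 0.02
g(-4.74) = 2.65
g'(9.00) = 0.00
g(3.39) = -0.02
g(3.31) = -0.02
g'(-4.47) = 0.04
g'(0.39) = 1.36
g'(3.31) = 0.03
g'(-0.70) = 1394.62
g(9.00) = 0.00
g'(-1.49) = 3.44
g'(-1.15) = 12.07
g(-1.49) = 4.35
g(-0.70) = -52.66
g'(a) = (-2.95*exp(a) - 3.87)*(-9.16*exp(2*a) - 0.91*exp(a))/(4.58*exp(2*a) + 0.91*exp(a) - 1.48)^2 - 2.95*exp(a)/(4.58*exp(2*a) + 0.91*exp(a) - 1.48) = (13.511*exp(2*a) + 35.4492*exp(a) + 7.8877)*exp(a)/(20.9764*exp(4*a) + 8.3356*exp(3*a) - 12.7287*exp(2*a) - 2.6936*exp(a) + 2.1904)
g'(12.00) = 0.00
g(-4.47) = 2.66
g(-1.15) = 6.56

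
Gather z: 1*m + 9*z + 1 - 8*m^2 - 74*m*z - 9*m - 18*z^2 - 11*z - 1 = -8*m^2 - 8*m - 18*z^2 + z*(-74*m - 2)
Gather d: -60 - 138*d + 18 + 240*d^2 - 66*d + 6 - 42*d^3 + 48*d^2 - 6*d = -42*d^3 + 288*d^2 - 210*d - 36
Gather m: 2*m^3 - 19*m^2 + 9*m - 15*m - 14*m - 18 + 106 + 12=2*m^3 - 19*m^2 - 20*m + 100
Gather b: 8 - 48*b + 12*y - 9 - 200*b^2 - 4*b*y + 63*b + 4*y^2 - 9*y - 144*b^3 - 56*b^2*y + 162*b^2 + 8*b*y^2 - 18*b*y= -144*b^3 + b^2*(-56*y - 38) + b*(8*y^2 - 22*y + 15) + 4*y^2 + 3*y - 1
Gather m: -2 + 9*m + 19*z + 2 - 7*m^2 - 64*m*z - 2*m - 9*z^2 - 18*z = -7*m^2 + m*(7 - 64*z) - 9*z^2 + z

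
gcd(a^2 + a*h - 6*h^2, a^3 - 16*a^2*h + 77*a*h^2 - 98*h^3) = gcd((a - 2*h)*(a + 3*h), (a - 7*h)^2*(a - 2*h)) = a - 2*h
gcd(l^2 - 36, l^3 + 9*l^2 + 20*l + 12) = l + 6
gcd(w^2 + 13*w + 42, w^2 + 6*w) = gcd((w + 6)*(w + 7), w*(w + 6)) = w + 6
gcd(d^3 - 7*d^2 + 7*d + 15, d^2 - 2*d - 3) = d^2 - 2*d - 3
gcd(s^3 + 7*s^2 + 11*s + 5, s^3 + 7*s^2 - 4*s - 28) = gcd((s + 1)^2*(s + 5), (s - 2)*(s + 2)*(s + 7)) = 1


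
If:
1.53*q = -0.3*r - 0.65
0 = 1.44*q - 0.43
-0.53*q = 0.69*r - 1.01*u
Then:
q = 0.30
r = -3.69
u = -2.36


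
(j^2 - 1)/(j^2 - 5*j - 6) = (j - 1)/(j - 6)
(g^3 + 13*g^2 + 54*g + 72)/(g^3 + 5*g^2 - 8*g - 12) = (g^2 + 7*g + 12)/(g^2 - g - 2)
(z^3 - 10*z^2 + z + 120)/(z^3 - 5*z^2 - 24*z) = (z - 5)/z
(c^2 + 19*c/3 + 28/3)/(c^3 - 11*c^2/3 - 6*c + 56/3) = (c + 4)/(c^2 - 6*c + 8)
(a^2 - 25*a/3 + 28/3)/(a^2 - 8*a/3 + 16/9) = 3*(a - 7)/(3*a - 4)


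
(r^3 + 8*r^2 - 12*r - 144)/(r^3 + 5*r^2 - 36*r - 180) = (r^2 + 2*r - 24)/(r^2 - r - 30)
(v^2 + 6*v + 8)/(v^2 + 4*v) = (v + 2)/v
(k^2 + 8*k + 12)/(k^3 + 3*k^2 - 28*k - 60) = 1/(k - 5)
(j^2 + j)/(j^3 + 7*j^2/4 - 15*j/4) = 4*(j + 1)/(4*j^2 + 7*j - 15)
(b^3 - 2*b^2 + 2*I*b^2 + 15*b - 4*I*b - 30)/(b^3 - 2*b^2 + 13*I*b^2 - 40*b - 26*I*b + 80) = (b - 3*I)/(b + 8*I)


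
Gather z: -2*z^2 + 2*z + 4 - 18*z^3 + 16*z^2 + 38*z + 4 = -18*z^3 + 14*z^2 + 40*z + 8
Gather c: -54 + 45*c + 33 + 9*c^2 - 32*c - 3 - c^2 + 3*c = 8*c^2 + 16*c - 24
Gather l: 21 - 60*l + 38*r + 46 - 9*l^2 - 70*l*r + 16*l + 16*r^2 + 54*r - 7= -9*l^2 + l*(-70*r - 44) + 16*r^2 + 92*r + 60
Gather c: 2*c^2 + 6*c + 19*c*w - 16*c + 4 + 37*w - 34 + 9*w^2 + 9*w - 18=2*c^2 + c*(19*w - 10) + 9*w^2 + 46*w - 48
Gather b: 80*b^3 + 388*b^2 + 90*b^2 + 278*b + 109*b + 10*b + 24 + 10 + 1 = 80*b^3 + 478*b^2 + 397*b + 35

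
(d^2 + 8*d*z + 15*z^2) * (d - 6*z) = d^3 + 2*d^2*z - 33*d*z^2 - 90*z^3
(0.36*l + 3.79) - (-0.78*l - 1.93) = 1.14*l + 5.72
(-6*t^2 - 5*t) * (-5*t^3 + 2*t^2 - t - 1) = 30*t^5 + 13*t^4 - 4*t^3 + 11*t^2 + 5*t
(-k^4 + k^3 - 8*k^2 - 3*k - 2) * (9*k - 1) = -9*k^5 + 10*k^4 - 73*k^3 - 19*k^2 - 15*k + 2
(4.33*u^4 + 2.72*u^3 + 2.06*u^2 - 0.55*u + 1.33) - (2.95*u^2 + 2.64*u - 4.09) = 4.33*u^4 + 2.72*u^3 - 0.89*u^2 - 3.19*u + 5.42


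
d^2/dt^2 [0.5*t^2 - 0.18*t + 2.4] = 1.00000000000000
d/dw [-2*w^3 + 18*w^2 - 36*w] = -6*w^2 + 36*w - 36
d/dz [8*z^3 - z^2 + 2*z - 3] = 24*z^2 - 2*z + 2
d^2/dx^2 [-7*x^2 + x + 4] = -14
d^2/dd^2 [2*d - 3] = 0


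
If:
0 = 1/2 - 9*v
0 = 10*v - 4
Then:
No Solution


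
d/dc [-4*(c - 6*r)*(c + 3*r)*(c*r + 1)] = -12*c^2*r + 24*c*r^2 - 8*c + 72*r^3 + 12*r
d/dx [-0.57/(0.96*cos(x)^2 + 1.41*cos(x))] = -(1.0944*cos(x) + 0.8037)*sin(x)/((0.96*cos(x) + 1.41)^2*cos(x)^2)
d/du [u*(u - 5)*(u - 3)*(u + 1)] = 4*u^3 - 21*u^2 + 14*u + 15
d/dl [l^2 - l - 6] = 2*l - 1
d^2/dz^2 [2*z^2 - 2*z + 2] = 4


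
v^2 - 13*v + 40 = (v - 8)*(v - 5)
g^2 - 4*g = g*(g - 4)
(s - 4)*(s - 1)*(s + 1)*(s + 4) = s^4 - 17*s^2 + 16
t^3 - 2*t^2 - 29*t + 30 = (t - 6)*(t - 1)*(t + 5)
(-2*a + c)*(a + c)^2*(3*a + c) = -6*a^4 - 11*a^3*c - 3*a^2*c^2 + 3*a*c^3 + c^4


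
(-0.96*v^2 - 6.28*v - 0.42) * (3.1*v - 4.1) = -2.976*v^3 - 15.532*v^2 + 24.446*v + 1.722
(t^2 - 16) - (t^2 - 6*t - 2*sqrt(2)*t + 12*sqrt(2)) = 2*sqrt(2)*t + 6*t - 12*sqrt(2) - 16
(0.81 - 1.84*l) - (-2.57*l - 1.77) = 0.73*l + 2.58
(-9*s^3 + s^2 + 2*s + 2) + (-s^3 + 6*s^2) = -10*s^3 + 7*s^2 + 2*s + 2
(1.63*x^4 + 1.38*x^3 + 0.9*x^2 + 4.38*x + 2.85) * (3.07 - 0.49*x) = -0.7987*x^5 + 4.3279*x^4 + 3.7956*x^3 + 0.6168*x^2 + 12.0501*x + 8.7495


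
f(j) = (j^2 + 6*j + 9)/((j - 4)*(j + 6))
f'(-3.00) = 0.00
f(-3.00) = 0.00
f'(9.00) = -0.19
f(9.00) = 1.92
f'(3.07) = -5.65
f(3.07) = -4.37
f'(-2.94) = -0.01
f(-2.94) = -0.00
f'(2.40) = -1.90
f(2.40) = -2.17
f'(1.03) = -0.54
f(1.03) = -0.78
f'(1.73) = -0.94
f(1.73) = -1.28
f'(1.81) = -1.01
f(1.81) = -1.35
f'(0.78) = -0.45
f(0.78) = -0.65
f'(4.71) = -9.71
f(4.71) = 7.82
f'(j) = (2*j + 6)/((j - 4)*(j + 6)) - (j^2 + 6*j + 9)/((j - 4)*(j + 6)^2) - (j^2 + 6*j + 9)/((j - 4)^2*(j + 6)) = 2*(-2*j^2 - 33*j - 81)/(j^4 + 4*j^3 - 44*j^2 - 96*j + 576)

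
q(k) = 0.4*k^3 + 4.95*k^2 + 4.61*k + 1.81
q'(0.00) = 4.61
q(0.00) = 1.81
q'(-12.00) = 58.61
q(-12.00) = -31.91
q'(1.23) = 18.60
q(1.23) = 15.71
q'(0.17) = 6.33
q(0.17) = 2.74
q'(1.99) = 29.06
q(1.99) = 33.74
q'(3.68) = 57.29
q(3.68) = 105.74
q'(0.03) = 4.91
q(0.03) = 1.95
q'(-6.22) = -10.54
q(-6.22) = 68.39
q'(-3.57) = -15.44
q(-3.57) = 30.24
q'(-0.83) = -2.78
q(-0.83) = 1.17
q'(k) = 1.2*k^2 + 9.9*k + 4.61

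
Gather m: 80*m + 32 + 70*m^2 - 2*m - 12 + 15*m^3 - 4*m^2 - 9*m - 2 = 15*m^3 + 66*m^2 + 69*m + 18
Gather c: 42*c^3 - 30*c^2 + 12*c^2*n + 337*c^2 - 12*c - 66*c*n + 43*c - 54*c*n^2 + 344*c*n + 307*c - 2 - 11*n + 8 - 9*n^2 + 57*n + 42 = 42*c^3 + c^2*(12*n + 307) + c*(-54*n^2 + 278*n + 338) - 9*n^2 + 46*n + 48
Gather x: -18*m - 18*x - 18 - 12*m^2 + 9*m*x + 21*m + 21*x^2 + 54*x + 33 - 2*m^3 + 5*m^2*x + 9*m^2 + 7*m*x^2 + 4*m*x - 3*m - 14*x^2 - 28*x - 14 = -2*m^3 - 3*m^2 + x^2*(7*m + 7) + x*(5*m^2 + 13*m + 8) + 1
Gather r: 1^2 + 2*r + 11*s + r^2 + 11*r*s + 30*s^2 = r^2 + r*(11*s + 2) + 30*s^2 + 11*s + 1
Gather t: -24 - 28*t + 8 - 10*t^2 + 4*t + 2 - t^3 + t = -t^3 - 10*t^2 - 23*t - 14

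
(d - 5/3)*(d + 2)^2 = d^3 + 7*d^2/3 - 8*d/3 - 20/3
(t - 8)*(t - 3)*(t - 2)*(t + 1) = t^4 - 12*t^3 + 33*t^2 - 2*t - 48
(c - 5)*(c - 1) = c^2 - 6*c + 5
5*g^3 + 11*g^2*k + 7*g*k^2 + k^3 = (g + k)^2*(5*g + k)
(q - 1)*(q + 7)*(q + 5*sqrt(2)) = q^3 + 6*q^2 + 5*sqrt(2)*q^2 - 7*q + 30*sqrt(2)*q - 35*sqrt(2)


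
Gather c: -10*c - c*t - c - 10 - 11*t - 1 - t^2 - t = c*(-t - 11) - t^2 - 12*t - 11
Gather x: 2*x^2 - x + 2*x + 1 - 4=2*x^2 + x - 3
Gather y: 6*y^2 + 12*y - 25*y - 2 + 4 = 6*y^2 - 13*y + 2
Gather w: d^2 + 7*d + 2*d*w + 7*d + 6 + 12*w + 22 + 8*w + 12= d^2 + 14*d + w*(2*d + 20) + 40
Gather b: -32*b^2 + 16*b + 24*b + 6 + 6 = -32*b^2 + 40*b + 12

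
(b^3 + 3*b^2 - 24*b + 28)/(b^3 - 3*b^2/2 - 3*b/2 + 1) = 2*(b^2 + 5*b - 14)/(2*b^2 + b - 1)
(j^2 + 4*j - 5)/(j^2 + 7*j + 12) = (j^2 + 4*j - 5)/(j^2 + 7*j + 12)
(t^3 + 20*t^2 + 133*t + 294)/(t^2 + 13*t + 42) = t + 7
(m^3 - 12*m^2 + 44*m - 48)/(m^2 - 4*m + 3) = (m^3 - 12*m^2 + 44*m - 48)/(m^2 - 4*m + 3)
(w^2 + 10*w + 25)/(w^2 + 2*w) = (w^2 + 10*w + 25)/(w*(w + 2))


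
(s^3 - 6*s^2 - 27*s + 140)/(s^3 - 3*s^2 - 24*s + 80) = (s - 7)/(s - 4)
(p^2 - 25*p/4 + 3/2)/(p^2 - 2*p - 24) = (p - 1/4)/(p + 4)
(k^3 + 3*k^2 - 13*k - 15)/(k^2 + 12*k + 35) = (k^2 - 2*k - 3)/(k + 7)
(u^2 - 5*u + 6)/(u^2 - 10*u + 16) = (u - 3)/(u - 8)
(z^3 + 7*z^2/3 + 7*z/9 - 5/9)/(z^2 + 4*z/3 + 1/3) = (9*z^2 + 12*z - 5)/(3*(3*z + 1))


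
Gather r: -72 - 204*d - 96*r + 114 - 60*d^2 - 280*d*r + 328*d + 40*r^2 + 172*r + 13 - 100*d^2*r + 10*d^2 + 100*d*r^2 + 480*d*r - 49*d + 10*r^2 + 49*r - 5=-50*d^2 + 75*d + r^2*(100*d + 50) + r*(-100*d^2 + 200*d + 125) + 50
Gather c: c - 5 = c - 5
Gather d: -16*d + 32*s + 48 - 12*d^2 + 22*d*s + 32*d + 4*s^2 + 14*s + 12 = -12*d^2 + d*(22*s + 16) + 4*s^2 + 46*s + 60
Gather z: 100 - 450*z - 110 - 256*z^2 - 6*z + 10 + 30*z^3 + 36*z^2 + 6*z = 30*z^3 - 220*z^2 - 450*z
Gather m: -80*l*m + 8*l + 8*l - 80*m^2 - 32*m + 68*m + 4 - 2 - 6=16*l - 80*m^2 + m*(36 - 80*l) - 4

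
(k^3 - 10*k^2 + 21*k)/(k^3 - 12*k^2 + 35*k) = (k - 3)/(k - 5)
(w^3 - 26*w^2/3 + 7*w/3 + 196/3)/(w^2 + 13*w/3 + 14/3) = (w^2 - 11*w + 28)/(w + 2)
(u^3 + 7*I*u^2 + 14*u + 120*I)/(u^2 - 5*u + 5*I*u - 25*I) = (u^2 + 2*I*u + 24)/(u - 5)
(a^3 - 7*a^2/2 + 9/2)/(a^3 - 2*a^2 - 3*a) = (a - 3/2)/a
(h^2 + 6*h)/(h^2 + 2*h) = (h + 6)/(h + 2)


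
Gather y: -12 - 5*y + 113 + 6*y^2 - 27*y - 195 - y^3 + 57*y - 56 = -y^3 + 6*y^2 + 25*y - 150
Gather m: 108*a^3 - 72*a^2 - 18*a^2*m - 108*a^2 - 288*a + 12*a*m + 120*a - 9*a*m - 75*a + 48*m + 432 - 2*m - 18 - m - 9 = 108*a^3 - 180*a^2 - 243*a + m*(-18*a^2 + 3*a + 45) + 405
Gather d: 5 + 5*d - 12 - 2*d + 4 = 3*d - 3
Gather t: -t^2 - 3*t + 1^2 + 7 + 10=-t^2 - 3*t + 18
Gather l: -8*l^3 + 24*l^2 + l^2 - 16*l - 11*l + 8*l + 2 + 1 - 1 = -8*l^3 + 25*l^2 - 19*l + 2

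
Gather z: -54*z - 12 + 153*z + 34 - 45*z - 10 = 54*z + 12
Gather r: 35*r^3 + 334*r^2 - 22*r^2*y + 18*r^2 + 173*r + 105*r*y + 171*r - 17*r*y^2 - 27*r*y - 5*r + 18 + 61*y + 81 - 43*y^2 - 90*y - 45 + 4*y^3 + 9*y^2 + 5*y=35*r^3 + r^2*(352 - 22*y) + r*(-17*y^2 + 78*y + 339) + 4*y^3 - 34*y^2 - 24*y + 54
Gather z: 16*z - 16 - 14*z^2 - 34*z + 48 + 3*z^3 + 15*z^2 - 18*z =3*z^3 + z^2 - 36*z + 32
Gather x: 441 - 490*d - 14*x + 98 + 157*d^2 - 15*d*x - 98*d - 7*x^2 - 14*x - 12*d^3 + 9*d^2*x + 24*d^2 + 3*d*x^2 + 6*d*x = -12*d^3 + 181*d^2 - 588*d + x^2*(3*d - 7) + x*(9*d^2 - 9*d - 28) + 539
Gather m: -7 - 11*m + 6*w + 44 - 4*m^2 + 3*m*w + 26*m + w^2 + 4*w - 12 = -4*m^2 + m*(3*w + 15) + w^2 + 10*w + 25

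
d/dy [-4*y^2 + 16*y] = 16 - 8*y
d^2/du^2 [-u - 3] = 0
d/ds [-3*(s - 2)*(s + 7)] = -6*s - 15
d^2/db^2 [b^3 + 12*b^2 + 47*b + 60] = 6*b + 24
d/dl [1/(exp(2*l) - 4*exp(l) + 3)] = 2*(2 - exp(l))*exp(l)/(exp(2*l) - 4*exp(l) + 3)^2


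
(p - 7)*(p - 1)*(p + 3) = p^3 - 5*p^2 - 17*p + 21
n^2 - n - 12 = (n - 4)*(n + 3)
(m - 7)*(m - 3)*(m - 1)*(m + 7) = m^4 - 4*m^3 - 46*m^2 + 196*m - 147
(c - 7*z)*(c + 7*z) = c^2 - 49*z^2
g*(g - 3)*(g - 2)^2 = g^4 - 7*g^3 + 16*g^2 - 12*g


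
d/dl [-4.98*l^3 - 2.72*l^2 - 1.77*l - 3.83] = -14.94*l^2 - 5.44*l - 1.77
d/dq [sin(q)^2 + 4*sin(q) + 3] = 2*(sin(q) + 2)*cos(q)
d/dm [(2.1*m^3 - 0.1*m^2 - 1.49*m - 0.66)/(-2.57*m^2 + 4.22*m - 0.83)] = (-5.397*m^4 + 17.724*m^3 - 9.4803*m^2 - 3.2264*m + 4.0219)/(6.6049*m^4 - 21.6908*m^3 + 22.0746*m^2 - 7.0052*m + 0.6889)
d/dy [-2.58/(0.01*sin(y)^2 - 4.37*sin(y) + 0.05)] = (0.0516*sin(y) - 11.2746)*cos(y)/(0.01*sin(y)^2 - 4.37*sin(y) + 0.05)^2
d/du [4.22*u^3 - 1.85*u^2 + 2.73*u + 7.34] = 12.66*u^2 - 3.7*u + 2.73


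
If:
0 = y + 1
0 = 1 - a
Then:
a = 1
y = -1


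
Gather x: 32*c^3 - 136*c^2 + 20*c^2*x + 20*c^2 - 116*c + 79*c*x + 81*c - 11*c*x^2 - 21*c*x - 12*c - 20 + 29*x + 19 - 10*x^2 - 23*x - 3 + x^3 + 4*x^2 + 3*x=32*c^3 - 116*c^2 - 47*c + x^3 + x^2*(-11*c - 6) + x*(20*c^2 + 58*c + 9) - 4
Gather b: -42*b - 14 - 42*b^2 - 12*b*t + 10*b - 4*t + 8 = -42*b^2 + b*(-12*t - 32) - 4*t - 6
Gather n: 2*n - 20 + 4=2*n - 16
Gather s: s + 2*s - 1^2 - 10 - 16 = 3*s - 27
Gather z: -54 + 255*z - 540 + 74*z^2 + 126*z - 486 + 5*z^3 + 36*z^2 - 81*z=5*z^3 + 110*z^2 + 300*z - 1080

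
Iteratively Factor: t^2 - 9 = (t - 3)*(t + 3)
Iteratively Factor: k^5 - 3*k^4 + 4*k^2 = (k - 2)*(k^4 - k^3 - 2*k^2) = (k - 2)^2*(k^3 + k^2) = k*(k - 2)^2*(k^2 + k) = k*(k - 2)^2*(k + 1)*(k)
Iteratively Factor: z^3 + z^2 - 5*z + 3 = (z - 1)*(z^2 + 2*z - 3) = (z - 1)*(z + 3)*(z - 1)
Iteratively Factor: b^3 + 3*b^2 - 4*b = (b - 1)*(b^2 + 4*b) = b*(b - 1)*(b + 4)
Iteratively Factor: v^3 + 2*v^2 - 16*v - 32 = (v + 4)*(v^2 - 2*v - 8) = (v + 2)*(v + 4)*(v - 4)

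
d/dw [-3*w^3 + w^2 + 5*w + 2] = -9*w^2 + 2*w + 5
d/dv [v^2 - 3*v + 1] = 2*v - 3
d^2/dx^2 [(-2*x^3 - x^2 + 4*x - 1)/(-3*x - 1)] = 4*(9*x^3 + 9*x^2 + 3*x + 11)/(27*x^3 + 27*x^2 + 9*x + 1)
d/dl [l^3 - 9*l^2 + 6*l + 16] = 3*l^2 - 18*l + 6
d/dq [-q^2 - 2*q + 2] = -2*q - 2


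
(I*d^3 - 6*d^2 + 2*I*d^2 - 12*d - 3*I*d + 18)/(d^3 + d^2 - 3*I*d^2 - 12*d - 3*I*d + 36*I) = (I*d^3 + 2*d^2*(-3 + I) - 3*d*(4 + I) + 18)/(d^3 + d^2*(1 - 3*I) - 3*d*(4 + I) + 36*I)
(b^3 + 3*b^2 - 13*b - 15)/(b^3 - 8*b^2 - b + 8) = (b^2 + 2*b - 15)/(b^2 - 9*b + 8)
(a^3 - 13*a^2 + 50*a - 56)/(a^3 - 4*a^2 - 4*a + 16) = (a - 7)/(a + 2)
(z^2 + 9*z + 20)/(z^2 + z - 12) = (z + 5)/(z - 3)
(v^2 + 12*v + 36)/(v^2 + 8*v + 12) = (v + 6)/(v + 2)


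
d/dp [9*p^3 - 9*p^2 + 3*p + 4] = 27*p^2 - 18*p + 3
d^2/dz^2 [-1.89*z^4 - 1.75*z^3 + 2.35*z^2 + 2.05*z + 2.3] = -22.68*z^2 - 10.5*z + 4.7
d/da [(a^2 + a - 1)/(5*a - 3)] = (5*a^2 - 6*a + 2)/(25*a^2 - 30*a + 9)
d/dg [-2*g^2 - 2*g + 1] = -4*g - 2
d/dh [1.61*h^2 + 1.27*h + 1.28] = 3.22*h + 1.27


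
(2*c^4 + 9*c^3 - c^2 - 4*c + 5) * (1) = 2*c^4 + 9*c^3 - c^2 - 4*c + 5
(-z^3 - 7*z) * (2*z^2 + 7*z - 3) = -2*z^5 - 7*z^4 - 11*z^3 - 49*z^2 + 21*z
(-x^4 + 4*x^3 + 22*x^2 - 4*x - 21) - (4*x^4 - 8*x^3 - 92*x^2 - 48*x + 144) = -5*x^4 + 12*x^3 + 114*x^2 + 44*x - 165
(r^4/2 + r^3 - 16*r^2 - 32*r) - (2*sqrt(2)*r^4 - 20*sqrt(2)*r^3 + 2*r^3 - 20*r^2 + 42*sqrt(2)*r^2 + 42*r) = -2*sqrt(2)*r^4 + r^4/2 - r^3 + 20*sqrt(2)*r^3 - 42*sqrt(2)*r^2 + 4*r^2 - 74*r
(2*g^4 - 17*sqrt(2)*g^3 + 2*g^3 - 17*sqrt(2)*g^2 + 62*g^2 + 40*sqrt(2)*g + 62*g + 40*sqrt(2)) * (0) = 0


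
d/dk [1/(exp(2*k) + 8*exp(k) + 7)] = 2*(-exp(k) - 4)*exp(k)/(exp(2*k) + 8*exp(k) + 7)^2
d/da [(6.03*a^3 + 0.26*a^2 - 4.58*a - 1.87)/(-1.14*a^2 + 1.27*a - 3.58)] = (-6.8742*a^4 + 15.3162*a^3 - 69.6532*a^2 - 6.1252*a + 18.7713)/(1.2996*a^4 - 2.8956*a^3 + 9.7753*a^2 - 9.0932*a + 12.8164)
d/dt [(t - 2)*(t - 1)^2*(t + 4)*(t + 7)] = 5*t^4 + 28*t^3 - 33*t^2 - 118*t + 118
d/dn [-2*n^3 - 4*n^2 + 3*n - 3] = -6*n^2 - 8*n + 3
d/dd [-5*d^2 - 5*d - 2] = -10*d - 5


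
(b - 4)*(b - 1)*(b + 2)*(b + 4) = b^4 + b^3 - 18*b^2 - 16*b + 32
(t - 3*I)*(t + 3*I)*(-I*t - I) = -I*t^3 - I*t^2 - 9*I*t - 9*I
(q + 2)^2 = q^2 + 4*q + 4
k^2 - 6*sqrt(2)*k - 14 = (k - 7*sqrt(2))*(k + sqrt(2))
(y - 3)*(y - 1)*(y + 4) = y^3 - 13*y + 12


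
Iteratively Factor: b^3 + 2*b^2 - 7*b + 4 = (b - 1)*(b^2 + 3*b - 4) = (b - 1)*(b + 4)*(b - 1)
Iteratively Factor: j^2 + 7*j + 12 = (j + 3)*(j + 4)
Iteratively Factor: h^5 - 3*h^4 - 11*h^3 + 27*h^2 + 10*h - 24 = (h + 3)*(h^4 - 6*h^3 + 7*h^2 + 6*h - 8) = (h + 1)*(h + 3)*(h^3 - 7*h^2 + 14*h - 8) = (h - 1)*(h + 1)*(h + 3)*(h^2 - 6*h + 8) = (h - 4)*(h - 1)*(h + 1)*(h + 3)*(h - 2)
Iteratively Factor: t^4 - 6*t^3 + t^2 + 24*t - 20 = (t - 5)*(t^3 - t^2 - 4*t + 4) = (t - 5)*(t + 2)*(t^2 - 3*t + 2) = (t - 5)*(t - 2)*(t + 2)*(t - 1)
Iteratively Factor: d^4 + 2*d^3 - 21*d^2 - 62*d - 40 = (d + 1)*(d^3 + d^2 - 22*d - 40) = (d + 1)*(d + 2)*(d^2 - d - 20) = (d - 5)*(d + 1)*(d + 2)*(d + 4)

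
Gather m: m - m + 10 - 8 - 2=0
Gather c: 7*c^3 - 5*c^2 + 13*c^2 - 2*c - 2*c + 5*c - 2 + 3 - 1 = 7*c^3 + 8*c^2 + c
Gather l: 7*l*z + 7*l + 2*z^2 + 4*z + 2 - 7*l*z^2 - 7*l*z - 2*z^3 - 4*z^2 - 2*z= l*(7 - 7*z^2) - 2*z^3 - 2*z^2 + 2*z + 2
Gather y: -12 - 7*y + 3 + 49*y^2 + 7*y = 49*y^2 - 9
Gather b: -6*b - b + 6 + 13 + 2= 21 - 7*b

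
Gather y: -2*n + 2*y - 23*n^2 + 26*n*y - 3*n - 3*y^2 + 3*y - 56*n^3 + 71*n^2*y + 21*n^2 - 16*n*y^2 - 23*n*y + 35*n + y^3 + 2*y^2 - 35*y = -56*n^3 - 2*n^2 + 30*n + y^3 + y^2*(-16*n - 1) + y*(71*n^2 + 3*n - 30)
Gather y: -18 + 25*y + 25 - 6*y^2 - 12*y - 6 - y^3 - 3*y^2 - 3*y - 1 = -y^3 - 9*y^2 + 10*y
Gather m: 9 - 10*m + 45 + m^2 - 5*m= m^2 - 15*m + 54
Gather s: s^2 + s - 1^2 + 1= s^2 + s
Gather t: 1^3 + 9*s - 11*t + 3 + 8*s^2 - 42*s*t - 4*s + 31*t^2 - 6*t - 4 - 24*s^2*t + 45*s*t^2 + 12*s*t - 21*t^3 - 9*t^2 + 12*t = 8*s^2 + 5*s - 21*t^3 + t^2*(45*s + 22) + t*(-24*s^2 - 30*s - 5)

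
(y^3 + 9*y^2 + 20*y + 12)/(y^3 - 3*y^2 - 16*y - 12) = (y + 6)/(y - 6)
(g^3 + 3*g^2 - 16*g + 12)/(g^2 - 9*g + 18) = (g^3 + 3*g^2 - 16*g + 12)/(g^2 - 9*g + 18)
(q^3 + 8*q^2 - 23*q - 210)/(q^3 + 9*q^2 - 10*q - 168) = (q - 5)/(q - 4)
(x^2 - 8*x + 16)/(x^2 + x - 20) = (x - 4)/(x + 5)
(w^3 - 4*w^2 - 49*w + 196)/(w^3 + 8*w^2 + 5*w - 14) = (w^2 - 11*w + 28)/(w^2 + w - 2)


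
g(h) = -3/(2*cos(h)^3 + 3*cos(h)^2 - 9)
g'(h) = -3*(6*sin(h)*cos(h)^2 + 6*sin(h)*cos(h))/(2*cos(h)^3 + 3*cos(h)^2 - 9)^2 = -18*(cos(h) + 1)*sin(h)*cos(h)/(2*cos(h)^3 + 3*cos(h)^2 - 9)^2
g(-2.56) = 0.37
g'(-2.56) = -0.02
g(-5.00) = 0.34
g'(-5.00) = -0.08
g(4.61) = 0.33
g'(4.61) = -0.02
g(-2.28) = 0.36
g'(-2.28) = -0.05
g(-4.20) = 0.35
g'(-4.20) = 0.05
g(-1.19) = 0.35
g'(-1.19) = 0.12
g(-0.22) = 0.70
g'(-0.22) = 0.41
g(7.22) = 0.40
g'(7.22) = -0.24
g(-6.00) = 0.67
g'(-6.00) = -0.48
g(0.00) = 0.75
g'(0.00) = 0.00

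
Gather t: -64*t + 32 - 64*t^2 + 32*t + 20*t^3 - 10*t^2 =20*t^3 - 74*t^2 - 32*t + 32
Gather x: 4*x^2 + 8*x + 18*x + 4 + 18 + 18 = 4*x^2 + 26*x + 40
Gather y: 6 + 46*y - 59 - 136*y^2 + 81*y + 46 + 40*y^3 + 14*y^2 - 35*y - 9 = 40*y^3 - 122*y^2 + 92*y - 16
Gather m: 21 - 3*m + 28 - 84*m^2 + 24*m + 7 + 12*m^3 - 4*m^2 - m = 12*m^3 - 88*m^2 + 20*m + 56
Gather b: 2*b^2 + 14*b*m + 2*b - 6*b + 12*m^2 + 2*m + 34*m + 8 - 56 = 2*b^2 + b*(14*m - 4) + 12*m^2 + 36*m - 48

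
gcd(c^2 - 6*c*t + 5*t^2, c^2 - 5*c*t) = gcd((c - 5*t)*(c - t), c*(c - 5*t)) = -c + 5*t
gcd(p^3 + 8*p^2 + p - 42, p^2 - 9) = p + 3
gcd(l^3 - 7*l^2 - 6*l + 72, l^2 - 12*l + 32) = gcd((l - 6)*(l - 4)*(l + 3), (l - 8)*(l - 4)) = l - 4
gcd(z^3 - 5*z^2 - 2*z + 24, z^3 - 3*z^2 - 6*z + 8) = z^2 - 2*z - 8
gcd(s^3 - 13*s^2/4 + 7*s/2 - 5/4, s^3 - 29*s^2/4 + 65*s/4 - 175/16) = s - 5/4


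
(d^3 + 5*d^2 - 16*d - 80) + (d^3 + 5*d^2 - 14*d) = 2*d^3 + 10*d^2 - 30*d - 80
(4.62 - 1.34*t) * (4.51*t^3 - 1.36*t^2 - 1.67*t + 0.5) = -6.0434*t^4 + 22.6586*t^3 - 4.0454*t^2 - 8.3854*t + 2.31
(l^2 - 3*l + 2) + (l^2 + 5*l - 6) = 2*l^2 + 2*l - 4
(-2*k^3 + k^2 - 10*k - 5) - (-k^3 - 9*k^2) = -k^3 + 10*k^2 - 10*k - 5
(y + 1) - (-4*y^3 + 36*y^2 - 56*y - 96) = 4*y^3 - 36*y^2 + 57*y + 97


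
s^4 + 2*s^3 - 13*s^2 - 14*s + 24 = (s - 3)*(s - 1)*(s + 2)*(s + 4)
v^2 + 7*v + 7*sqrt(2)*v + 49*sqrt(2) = (v + 7)*(v + 7*sqrt(2))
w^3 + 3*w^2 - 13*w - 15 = (w - 3)*(w + 1)*(w + 5)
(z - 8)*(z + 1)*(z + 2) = z^3 - 5*z^2 - 22*z - 16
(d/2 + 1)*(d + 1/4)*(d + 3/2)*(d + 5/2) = d^4/2 + 25*d^3/8 + 53*d^2/8 + 167*d/32 + 15/16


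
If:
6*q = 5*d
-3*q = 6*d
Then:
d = 0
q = 0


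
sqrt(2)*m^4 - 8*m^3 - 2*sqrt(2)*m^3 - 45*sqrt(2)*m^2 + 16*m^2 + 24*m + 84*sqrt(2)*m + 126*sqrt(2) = (m - 3)*(m - 7*sqrt(2))*(m + 3*sqrt(2))*(sqrt(2)*m + sqrt(2))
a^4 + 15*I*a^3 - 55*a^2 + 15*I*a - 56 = (a - I)*(a + I)*(a + 7*I)*(a + 8*I)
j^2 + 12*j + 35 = (j + 5)*(j + 7)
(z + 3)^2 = z^2 + 6*z + 9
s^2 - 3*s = s*(s - 3)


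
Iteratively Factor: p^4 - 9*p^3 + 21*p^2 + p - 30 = (p - 2)*(p^3 - 7*p^2 + 7*p + 15) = (p - 2)*(p + 1)*(p^2 - 8*p + 15) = (p - 3)*(p - 2)*(p + 1)*(p - 5)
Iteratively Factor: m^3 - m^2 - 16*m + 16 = (m - 4)*(m^2 + 3*m - 4) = (m - 4)*(m - 1)*(m + 4)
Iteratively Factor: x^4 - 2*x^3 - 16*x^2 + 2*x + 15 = (x + 1)*(x^3 - 3*x^2 - 13*x + 15) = (x + 1)*(x + 3)*(x^2 - 6*x + 5) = (x - 1)*(x + 1)*(x + 3)*(x - 5)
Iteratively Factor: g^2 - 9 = (g + 3)*(g - 3)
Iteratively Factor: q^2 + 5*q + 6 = (q + 2)*(q + 3)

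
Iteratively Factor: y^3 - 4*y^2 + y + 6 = (y - 2)*(y^2 - 2*y - 3) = (y - 3)*(y - 2)*(y + 1)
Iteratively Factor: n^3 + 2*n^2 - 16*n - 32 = (n + 4)*(n^2 - 2*n - 8) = (n + 2)*(n + 4)*(n - 4)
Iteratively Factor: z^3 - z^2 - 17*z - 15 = (z + 3)*(z^2 - 4*z - 5) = (z - 5)*(z + 3)*(z + 1)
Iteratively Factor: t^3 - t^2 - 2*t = (t - 2)*(t^2 + t) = t*(t - 2)*(t + 1)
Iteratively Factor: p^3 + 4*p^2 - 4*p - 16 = (p + 2)*(p^2 + 2*p - 8) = (p + 2)*(p + 4)*(p - 2)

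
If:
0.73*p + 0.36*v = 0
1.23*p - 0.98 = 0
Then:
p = 0.80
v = -1.62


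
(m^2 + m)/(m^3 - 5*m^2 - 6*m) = 1/(m - 6)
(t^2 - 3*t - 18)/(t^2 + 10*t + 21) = (t - 6)/(t + 7)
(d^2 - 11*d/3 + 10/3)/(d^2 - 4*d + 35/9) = 3*(d - 2)/(3*d - 7)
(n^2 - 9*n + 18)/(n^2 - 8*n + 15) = (n - 6)/(n - 5)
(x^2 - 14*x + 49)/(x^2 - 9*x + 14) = (x - 7)/(x - 2)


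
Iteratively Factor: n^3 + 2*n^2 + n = (n + 1)*(n^2 + n) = n*(n + 1)*(n + 1)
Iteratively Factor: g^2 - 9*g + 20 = (g - 5)*(g - 4)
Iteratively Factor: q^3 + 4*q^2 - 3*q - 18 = (q + 3)*(q^2 + q - 6) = (q + 3)^2*(q - 2)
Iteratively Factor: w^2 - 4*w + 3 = (w - 3)*(w - 1)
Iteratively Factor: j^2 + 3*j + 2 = (j + 1)*(j + 2)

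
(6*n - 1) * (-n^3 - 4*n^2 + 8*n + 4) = -6*n^4 - 23*n^3 + 52*n^2 + 16*n - 4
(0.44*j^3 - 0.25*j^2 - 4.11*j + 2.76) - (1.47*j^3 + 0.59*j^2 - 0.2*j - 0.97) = -1.03*j^3 - 0.84*j^2 - 3.91*j + 3.73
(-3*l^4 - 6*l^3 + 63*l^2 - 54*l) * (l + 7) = -3*l^5 - 27*l^4 + 21*l^3 + 387*l^2 - 378*l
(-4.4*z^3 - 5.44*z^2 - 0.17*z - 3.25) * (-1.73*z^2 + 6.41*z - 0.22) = 7.612*z^5 - 18.7928*z^4 - 33.6083*z^3 + 5.7296*z^2 - 20.7951*z + 0.715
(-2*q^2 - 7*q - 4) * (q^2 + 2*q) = -2*q^4 - 11*q^3 - 18*q^2 - 8*q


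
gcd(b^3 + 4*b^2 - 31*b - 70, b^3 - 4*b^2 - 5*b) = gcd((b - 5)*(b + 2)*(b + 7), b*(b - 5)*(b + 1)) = b - 5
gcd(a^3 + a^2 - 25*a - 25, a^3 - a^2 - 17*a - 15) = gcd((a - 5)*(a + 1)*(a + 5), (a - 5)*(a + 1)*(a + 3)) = a^2 - 4*a - 5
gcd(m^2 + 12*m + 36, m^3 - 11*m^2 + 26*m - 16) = 1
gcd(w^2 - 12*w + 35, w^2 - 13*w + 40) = w - 5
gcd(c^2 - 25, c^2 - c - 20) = c - 5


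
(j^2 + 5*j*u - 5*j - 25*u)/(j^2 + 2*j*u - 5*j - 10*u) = (j + 5*u)/(j + 2*u)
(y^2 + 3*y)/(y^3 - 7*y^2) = (y + 3)/(y*(y - 7))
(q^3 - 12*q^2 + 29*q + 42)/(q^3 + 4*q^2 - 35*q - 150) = (q^2 - 6*q - 7)/(q^2 + 10*q + 25)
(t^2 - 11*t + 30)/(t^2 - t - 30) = (t - 5)/(t + 5)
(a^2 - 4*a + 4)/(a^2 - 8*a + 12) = (a - 2)/(a - 6)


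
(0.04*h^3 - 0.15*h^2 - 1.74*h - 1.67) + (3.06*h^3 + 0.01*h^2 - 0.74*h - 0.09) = 3.1*h^3 - 0.14*h^2 - 2.48*h - 1.76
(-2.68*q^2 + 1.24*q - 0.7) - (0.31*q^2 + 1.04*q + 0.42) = -2.99*q^2 + 0.2*q - 1.12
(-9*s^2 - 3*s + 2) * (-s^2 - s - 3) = 9*s^4 + 12*s^3 + 28*s^2 + 7*s - 6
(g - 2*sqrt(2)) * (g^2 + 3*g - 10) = g^3 - 2*sqrt(2)*g^2 + 3*g^2 - 10*g - 6*sqrt(2)*g + 20*sqrt(2)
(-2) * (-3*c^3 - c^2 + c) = 6*c^3 + 2*c^2 - 2*c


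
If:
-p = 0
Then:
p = 0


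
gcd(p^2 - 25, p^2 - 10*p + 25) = p - 5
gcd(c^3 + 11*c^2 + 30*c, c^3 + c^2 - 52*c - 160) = c + 5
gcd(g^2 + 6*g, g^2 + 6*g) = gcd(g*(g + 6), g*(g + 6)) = g^2 + 6*g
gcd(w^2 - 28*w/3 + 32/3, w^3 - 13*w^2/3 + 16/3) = w - 4/3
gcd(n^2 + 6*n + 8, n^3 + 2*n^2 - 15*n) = 1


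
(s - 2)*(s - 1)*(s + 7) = s^3 + 4*s^2 - 19*s + 14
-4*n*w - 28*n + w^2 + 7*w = (-4*n + w)*(w + 7)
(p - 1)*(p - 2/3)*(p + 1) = p^3 - 2*p^2/3 - p + 2/3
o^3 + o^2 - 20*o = o*(o - 4)*(o + 5)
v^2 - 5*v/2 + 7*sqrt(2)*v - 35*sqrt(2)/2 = (v - 5/2)*(v + 7*sqrt(2))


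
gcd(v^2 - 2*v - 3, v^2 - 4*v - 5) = v + 1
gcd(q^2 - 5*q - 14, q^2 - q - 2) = 1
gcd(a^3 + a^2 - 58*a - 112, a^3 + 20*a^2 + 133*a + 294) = a + 7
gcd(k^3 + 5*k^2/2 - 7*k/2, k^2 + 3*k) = k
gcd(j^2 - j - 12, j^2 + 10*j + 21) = j + 3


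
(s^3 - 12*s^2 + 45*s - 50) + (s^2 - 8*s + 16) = s^3 - 11*s^2 + 37*s - 34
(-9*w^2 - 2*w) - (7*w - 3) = -9*w^2 - 9*w + 3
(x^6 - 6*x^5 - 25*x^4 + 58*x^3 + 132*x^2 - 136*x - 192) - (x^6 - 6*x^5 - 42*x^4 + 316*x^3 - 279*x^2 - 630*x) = 17*x^4 - 258*x^3 + 411*x^2 + 494*x - 192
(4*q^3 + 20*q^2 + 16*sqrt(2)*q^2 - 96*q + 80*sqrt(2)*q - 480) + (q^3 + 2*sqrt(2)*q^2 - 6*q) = 5*q^3 + 20*q^2 + 18*sqrt(2)*q^2 - 102*q + 80*sqrt(2)*q - 480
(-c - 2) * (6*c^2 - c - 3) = -6*c^3 - 11*c^2 + 5*c + 6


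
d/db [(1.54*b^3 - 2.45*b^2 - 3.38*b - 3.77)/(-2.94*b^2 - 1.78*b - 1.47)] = (-4.5276*b^4 - 5.4824*b^3 - 12.3676*b^2 - 14.9646*b - 1.742)/(8.6436*b^4 + 10.4664*b^3 + 11.812*b^2 + 5.2332*b + 2.1609)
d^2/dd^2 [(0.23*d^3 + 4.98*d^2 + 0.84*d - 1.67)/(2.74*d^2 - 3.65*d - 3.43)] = (-5.6843418860808e-14*d^4 + 122.67425*d^3 + 222.868974*d^2 + 163.81251*d + 20.258506)/(20.570824*d^6 - 82.20822*d^5 + 32.257746*d^4 + 157.193455*d^3 - 40.381047*d^2 - 128.825655*d - 40.353607)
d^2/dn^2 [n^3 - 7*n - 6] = 6*n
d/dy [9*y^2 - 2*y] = 18*y - 2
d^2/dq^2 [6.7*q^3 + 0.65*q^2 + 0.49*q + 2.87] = 40.2*q + 1.3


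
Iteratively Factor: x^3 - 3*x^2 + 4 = (x - 2)*(x^2 - x - 2) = (x - 2)^2*(x + 1)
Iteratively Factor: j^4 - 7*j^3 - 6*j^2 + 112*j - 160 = (j - 5)*(j^3 - 2*j^2 - 16*j + 32) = (j - 5)*(j - 2)*(j^2 - 16) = (j - 5)*(j - 2)*(j + 4)*(j - 4)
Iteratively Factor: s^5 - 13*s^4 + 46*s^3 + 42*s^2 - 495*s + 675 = (s - 3)*(s^4 - 10*s^3 + 16*s^2 + 90*s - 225) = (s - 5)*(s - 3)*(s^3 - 5*s^2 - 9*s + 45) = (s - 5)*(s - 3)*(s + 3)*(s^2 - 8*s + 15) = (s - 5)*(s - 3)^2*(s + 3)*(s - 5)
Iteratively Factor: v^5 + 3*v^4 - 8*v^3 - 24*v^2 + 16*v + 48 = (v - 2)*(v^4 + 5*v^3 + 2*v^2 - 20*v - 24) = (v - 2)^2*(v^3 + 7*v^2 + 16*v + 12) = (v - 2)^2*(v + 2)*(v^2 + 5*v + 6) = (v - 2)^2*(v + 2)*(v + 3)*(v + 2)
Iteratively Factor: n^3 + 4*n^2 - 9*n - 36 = (n - 3)*(n^2 + 7*n + 12) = (n - 3)*(n + 3)*(n + 4)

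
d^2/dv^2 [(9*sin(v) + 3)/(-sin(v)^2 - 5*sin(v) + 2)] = 3*(3*sin(v)^5 - 11*sin(v)^4 + 45*sin(v)^3 + 57*sin(v)^2 - 44*sin(v) - 114)/(sin(v)^2 + 5*sin(v) - 2)^3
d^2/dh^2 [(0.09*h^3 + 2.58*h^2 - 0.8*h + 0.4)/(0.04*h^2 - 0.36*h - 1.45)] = (2.16840434497101e-19*h^5 + 6.93889390390723e-18*h^4 + 0.105512*h^3 + 1.18356*h^2 + 0.822390000000001*h + 11.83418)/(6.4e-5*h^6 - 0.001728*h^5 + 0.008592*h^4 + 0.078624*h^3 - 0.31146*h^2 - 2.2707*h - 3.048625)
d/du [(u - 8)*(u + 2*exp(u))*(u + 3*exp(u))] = 5*u^2*exp(u) + 3*u^2 + 12*u*exp(2*u) - 30*u*exp(u) - 16*u - 90*exp(2*u) - 40*exp(u)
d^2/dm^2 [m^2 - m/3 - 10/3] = 2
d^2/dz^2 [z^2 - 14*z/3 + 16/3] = 2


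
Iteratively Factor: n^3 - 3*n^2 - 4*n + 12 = (n - 2)*(n^2 - n - 6) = (n - 2)*(n + 2)*(n - 3)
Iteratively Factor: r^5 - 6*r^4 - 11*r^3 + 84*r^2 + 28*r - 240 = (r + 3)*(r^4 - 9*r^3 + 16*r^2 + 36*r - 80) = (r - 4)*(r + 3)*(r^3 - 5*r^2 - 4*r + 20) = (r - 4)*(r - 2)*(r + 3)*(r^2 - 3*r - 10) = (r - 4)*(r - 2)*(r + 2)*(r + 3)*(r - 5)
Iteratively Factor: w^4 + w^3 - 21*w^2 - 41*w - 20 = (w + 1)*(w^3 - 21*w - 20) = (w - 5)*(w + 1)*(w^2 + 5*w + 4) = (w - 5)*(w + 1)*(w + 4)*(w + 1)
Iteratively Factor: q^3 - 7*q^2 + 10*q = (q)*(q^2 - 7*q + 10) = q*(q - 5)*(q - 2)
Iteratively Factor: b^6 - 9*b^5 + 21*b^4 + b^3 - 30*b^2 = (b)*(b^5 - 9*b^4 + 21*b^3 + b^2 - 30*b) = b*(b + 1)*(b^4 - 10*b^3 + 31*b^2 - 30*b) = b*(b - 2)*(b + 1)*(b^3 - 8*b^2 + 15*b) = b^2*(b - 2)*(b + 1)*(b^2 - 8*b + 15) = b^2*(b - 3)*(b - 2)*(b + 1)*(b - 5)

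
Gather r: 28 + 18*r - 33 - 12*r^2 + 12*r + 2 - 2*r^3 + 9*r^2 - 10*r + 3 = -2*r^3 - 3*r^2 + 20*r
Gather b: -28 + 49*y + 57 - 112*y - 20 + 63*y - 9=0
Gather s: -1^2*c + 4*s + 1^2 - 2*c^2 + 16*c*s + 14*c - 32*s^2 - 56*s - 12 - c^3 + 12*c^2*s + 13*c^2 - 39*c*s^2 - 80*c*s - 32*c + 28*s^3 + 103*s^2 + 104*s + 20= -c^3 + 11*c^2 - 19*c + 28*s^3 + s^2*(71 - 39*c) + s*(12*c^2 - 64*c + 52) + 9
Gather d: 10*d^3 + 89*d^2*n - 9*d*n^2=10*d^3 + 89*d^2*n - 9*d*n^2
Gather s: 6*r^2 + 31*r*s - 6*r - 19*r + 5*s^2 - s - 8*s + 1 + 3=6*r^2 - 25*r + 5*s^2 + s*(31*r - 9) + 4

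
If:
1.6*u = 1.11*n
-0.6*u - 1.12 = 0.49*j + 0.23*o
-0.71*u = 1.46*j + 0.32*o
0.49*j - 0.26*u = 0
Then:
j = 2.87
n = 7.79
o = -25.09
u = 5.41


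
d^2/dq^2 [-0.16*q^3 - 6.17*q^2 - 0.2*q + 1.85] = -0.96*q - 12.34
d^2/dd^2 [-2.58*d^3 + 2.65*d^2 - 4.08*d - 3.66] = 5.3 - 15.48*d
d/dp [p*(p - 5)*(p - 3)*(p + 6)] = 4*p^3 - 6*p^2 - 66*p + 90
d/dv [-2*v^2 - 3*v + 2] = -4*v - 3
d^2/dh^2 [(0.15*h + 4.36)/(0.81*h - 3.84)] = (2.77555756156289e-17*h + 6.654312)/(0.81*h - 3.84)^3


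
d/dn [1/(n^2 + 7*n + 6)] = (-2*n - 7)/(n^2 + 7*n + 6)^2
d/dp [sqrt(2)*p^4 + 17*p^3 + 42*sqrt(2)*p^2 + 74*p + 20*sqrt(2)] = 4*sqrt(2)*p^3 + 51*p^2 + 84*sqrt(2)*p + 74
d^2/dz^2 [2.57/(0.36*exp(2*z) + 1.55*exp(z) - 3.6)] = (2.57*(0.72*exp(z) + 1.55)*(1.44*exp(z) + 3.1)*exp(z) - (3.7008*exp(z) + 3.9835)*(0.36*exp(2*z) + 1.55*exp(z) - 3.6))*exp(z)/(0.36*exp(2*z) + 1.55*exp(z) - 3.6)^3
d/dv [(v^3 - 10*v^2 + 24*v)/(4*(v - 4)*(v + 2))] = (v^2/4 + v - 3)/(v^2 + 4*v + 4)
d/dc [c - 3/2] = 1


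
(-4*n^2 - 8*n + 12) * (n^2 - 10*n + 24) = -4*n^4 + 32*n^3 - 4*n^2 - 312*n + 288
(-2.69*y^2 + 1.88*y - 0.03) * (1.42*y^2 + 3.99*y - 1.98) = -3.8198*y^4 - 8.0635*y^3 + 12.7848*y^2 - 3.8421*y + 0.0594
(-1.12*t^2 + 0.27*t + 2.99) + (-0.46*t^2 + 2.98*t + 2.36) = -1.58*t^2 + 3.25*t + 5.35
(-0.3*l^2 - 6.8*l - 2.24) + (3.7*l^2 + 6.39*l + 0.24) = 3.4*l^2 - 0.41*l - 2.0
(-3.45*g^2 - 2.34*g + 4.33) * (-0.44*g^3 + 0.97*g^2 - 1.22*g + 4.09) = 1.518*g^5 - 2.3169*g^4 + 0.0340000000000007*g^3 - 7.0556*g^2 - 14.8532*g + 17.7097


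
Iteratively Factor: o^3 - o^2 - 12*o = (o - 4)*(o^2 + 3*o) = o*(o - 4)*(o + 3)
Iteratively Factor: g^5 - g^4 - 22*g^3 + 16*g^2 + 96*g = (g + 4)*(g^4 - 5*g^3 - 2*g^2 + 24*g) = g*(g + 4)*(g^3 - 5*g^2 - 2*g + 24) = g*(g - 3)*(g + 4)*(g^2 - 2*g - 8) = g*(g - 4)*(g - 3)*(g + 4)*(g + 2)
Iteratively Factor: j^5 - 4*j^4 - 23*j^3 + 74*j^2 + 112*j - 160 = (j - 5)*(j^4 + j^3 - 18*j^2 - 16*j + 32) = (j - 5)*(j + 2)*(j^3 - j^2 - 16*j + 16) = (j - 5)*(j - 1)*(j + 2)*(j^2 - 16) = (j - 5)*(j - 4)*(j - 1)*(j + 2)*(j + 4)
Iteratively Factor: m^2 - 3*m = (m)*(m - 3)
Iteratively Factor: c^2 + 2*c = (c)*(c + 2)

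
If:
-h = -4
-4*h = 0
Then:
No Solution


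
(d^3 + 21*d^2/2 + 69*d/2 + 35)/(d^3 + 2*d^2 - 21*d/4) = 2*(d^2 + 7*d + 10)/(d*(2*d - 3))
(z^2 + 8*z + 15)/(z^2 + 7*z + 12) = (z + 5)/(z + 4)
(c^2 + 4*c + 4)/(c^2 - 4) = (c + 2)/(c - 2)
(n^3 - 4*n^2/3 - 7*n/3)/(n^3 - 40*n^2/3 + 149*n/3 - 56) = n*(n + 1)/(n^2 - 11*n + 24)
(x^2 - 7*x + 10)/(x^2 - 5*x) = (x - 2)/x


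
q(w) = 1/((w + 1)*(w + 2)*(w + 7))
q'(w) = -1/((w + 1)*(w + 2)*(w + 7)^2) - 1/((w + 1)*(w + 2)^2*(w + 7)) - 1/((w + 1)^2*(w + 2)*(w + 7)) = (-(w + 1)*(w + 2) - (w + 1)*(w + 7) - (w + 2)*(w + 7))/((w + 1)^2*(w + 2)^2*(w + 7)^2)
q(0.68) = 0.03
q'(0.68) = -0.03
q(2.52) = 0.01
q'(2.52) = -0.00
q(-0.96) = 3.98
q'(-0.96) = -103.98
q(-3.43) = 0.08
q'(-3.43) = 0.07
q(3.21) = 0.00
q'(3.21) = -0.00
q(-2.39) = 0.40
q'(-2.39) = 1.23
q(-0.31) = 0.13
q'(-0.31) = -0.28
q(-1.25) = -0.93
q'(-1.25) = -2.31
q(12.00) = 0.00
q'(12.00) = 0.00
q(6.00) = 0.00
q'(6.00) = 0.00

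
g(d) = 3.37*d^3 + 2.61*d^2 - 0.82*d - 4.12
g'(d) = 10.11*d^2 + 5.22*d - 0.82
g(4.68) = 394.64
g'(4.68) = 245.04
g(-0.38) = -3.62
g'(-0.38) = -1.34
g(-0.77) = -3.48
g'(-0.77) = 1.15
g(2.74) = 82.55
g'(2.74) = 89.38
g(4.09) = 266.75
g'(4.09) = 189.65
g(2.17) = 40.83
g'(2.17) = 58.11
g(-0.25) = -3.80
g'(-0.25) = -1.49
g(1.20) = 4.48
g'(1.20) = 20.00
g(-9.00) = -2242.06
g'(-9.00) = 771.11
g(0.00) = -4.12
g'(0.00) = -0.82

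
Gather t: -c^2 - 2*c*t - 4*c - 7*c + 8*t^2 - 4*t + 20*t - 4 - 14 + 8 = -c^2 - 11*c + 8*t^2 + t*(16 - 2*c) - 10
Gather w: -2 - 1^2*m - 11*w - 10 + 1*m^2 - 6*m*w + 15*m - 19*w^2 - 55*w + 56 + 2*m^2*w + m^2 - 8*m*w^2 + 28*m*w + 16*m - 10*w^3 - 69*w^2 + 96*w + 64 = 2*m^2 + 30*m - 10*w^3 + w^2*(-8*m - 88) + w*(2*m^2 + 22*m + 30) + 108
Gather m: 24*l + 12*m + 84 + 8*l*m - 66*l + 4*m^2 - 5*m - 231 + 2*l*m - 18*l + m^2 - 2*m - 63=-60*l + 5*m^2 + m*(10*l + 5) - 210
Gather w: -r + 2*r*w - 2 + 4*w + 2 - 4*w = 2*r*w - r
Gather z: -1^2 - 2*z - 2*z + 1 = -4*z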